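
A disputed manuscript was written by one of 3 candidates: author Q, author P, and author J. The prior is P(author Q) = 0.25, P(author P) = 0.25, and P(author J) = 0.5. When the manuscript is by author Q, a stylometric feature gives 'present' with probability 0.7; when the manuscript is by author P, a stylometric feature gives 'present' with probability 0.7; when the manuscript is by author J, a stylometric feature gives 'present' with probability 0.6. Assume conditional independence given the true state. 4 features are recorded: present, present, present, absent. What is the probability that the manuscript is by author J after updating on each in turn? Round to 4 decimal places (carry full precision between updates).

0.4564

Apply Bayes' rule sequentially, carrying P(author J) forward.
After 'present': normaliser = 0.7·0.2500 + 0.7·0.2500 + 0.6·0.5000; P(author Q) ≈ 0.2692, P(author P) ≈ 0.2692, P(author J) ≈ 0.4615
After 'present': normaliser = 0.7·0.2692 + 0.7·0.2692 + 0.6·0.4615; P(author Q) ≈ 0.2882, P(author P) ≈ 0.2882, P(author J) ≈ 0.4235
After 'present': normaliser = 0.7·0.2882 + 0.7·0.2882 + 0.6·0.4235; P(author Q) ≈ 0.3068, P(author P) ≈ 0.3068, P(author J) ≈ 0.3864
After 'absent': normaliser = 0.3·0.3068 + 0.3·0.3068 + 0.4·0.3864; P(author Q) ≈ 0.2718, P(author P) ≈ 0.2718, P(author J) ≈ 0.4564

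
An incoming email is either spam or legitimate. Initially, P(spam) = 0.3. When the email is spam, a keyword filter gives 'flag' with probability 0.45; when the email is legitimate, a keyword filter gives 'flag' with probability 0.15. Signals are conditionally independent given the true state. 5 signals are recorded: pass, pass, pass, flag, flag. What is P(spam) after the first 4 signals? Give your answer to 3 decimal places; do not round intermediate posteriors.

After 'pass': P(spam) = 0.55·0.3000 / (0.55·0.3000 + 0.85·0.7000) ≈ 0.2171
After 'pass': P(spam) = 0.55·0.2171 / (0.55·0.2171 + 0.85·0.7829) ≈ 0.1521
After 'pass': P(spam) = 0.55·0.1521 / (0.55·0.1521 + 0.85·0.8479) ≈ 0.1040
After 'flag': P(spam) = 0.45·0.1040 / (0.45·0.1040 + 0.15·0.8960) ≈ 0.2583

0.258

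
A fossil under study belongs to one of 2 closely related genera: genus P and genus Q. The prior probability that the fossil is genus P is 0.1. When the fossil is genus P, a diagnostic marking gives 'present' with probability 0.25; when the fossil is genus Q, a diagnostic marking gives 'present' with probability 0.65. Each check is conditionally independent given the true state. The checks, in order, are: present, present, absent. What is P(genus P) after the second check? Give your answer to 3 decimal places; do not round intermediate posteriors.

0.016

Each posterior becomes the prior for the next update.
After 'present': P(genus P) = 0.25·0.1000 / (0.25·0.1000 + 0.65·0.9000) ≈ 0.0410
After 'present': P(genus P) = 0.25·0.0410 / (0.25·0.0410 + 0.65·0.9590) ≈ 0.0162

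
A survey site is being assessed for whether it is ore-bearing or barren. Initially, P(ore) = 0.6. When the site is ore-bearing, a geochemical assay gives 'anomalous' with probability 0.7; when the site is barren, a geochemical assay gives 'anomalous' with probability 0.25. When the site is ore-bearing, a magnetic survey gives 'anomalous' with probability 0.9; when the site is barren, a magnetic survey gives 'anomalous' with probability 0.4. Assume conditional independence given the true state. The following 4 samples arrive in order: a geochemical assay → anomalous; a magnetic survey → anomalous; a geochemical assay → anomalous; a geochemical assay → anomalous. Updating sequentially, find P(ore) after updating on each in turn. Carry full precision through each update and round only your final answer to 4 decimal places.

0.9867

After a geochemical assay='anomalous': P(ore) = 0.7·0.6000 / (0.7·0.6000 + 0.25·0.4000) ≈ 0.8077
After a magnetic survey='anomalous': P(ore) = 0.9·0.8077 / (0.9·0.8077 + 0.4·0.1923) ≈ 0.9043
After a geochemical assay='anomalous': P(ore) = 0.7·0.9043 / (0.7·0.9043 + 0.25·0.0957) ≈ 0.9636
After a geochemical assay='anomalous': P(ore) = 0.7·0.9636 / (0.7·0.9636 + 0.25·0.0364) ≈ 0.9867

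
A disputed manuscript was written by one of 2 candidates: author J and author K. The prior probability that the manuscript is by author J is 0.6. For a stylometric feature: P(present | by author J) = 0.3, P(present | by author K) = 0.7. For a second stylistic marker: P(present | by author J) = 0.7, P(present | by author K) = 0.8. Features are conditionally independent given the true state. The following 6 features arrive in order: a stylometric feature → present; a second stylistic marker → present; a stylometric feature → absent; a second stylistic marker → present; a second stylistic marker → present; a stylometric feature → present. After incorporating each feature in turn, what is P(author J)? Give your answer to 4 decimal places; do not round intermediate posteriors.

After a stylometric feature='present': P(author J) = 0.3·0.6000 / (0.3·0.6000 + 0.7·0.4000) ≈ 0.3913
After a second stylistic marker='present': P(author J) = 0.7·0.3913 / (0.7·0.3913 + 0.8·0.6087) ≈ 0.3600
After a stylometric feature='absent': P(author J) = 0.7·0.3600 / (0.7·0.3600 + 0.3·0.6400) ≈ 0.5676
After a second stylistic marker='present': P(author J) = 0.7·0.5676 / (0.7·0.5676 + 0.8·0.4324) ≈ 0.5345
After a second stylistic marker='present': P(author J) = 0.7·0.5345 / (0.7·0.5345 + 0.8·0.4655) ≈ 0.5012
After a stylometric feature='present': P(author J) = 0.3·0.5012 / (0.3·0.5012 + 0.7·0.4988) ≈ 0.3010

0.3010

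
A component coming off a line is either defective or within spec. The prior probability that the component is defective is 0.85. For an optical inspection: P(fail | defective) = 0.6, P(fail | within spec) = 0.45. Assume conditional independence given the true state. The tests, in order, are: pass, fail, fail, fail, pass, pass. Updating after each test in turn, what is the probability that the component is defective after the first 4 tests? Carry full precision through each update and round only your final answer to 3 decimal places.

0.907

After 'pass': P(defective) = 0.4·0.8500 / (0.4·0.8500 + 0.55·0.1500) ≈ 0.8047
After 'fail': P(defective) = 0.6·0.8047 / (0.6·0.8047 + 0.45·0.1953) ≈ 0.8460
After 'fail': P(defective) = 0.6·0.8460 / (0.6·0.8460 + 0.45·0.1540) ≈ 0.8799
After 'fail': P(defective) = 0.6·0.8799 / (0.6·0.8799 + 0.45·0.1201) ≈ 0.9071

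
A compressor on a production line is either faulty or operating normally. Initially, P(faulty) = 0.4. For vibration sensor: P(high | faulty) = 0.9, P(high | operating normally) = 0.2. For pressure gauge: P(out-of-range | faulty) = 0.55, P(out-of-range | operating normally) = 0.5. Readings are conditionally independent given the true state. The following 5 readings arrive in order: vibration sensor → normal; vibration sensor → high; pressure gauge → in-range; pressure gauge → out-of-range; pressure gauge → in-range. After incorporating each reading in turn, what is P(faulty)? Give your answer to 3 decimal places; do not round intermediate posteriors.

After vibration sensor='normal': P(faulty) = 0.1·0.4000 / (0.1·0.4000 + 0.8·0.6000) ≈ 0.0769
After vibration sensor='high': P(faulty) = 0.9·0.0769 / (0.9·0.0769 + 0.2·0.9231) ≈ 0.2727
After pressure gauge='in-range': P(faulty) = 0.45·0.2727 / (0.45·0.2727 + 0.5·0.7273) ≈ 0.2523
After pressure gauge='out-of-range': P(faulty) = 0.55·0.2523 / (0.55·0.2523 + 0.5·0.7477) ≈ 0.2707
After pressure gauge='in-range': P(faulty) = 0.45·0.2707 / (0.45·0.2707 + 0.5·0.7293) ≈ 0.2504

0.250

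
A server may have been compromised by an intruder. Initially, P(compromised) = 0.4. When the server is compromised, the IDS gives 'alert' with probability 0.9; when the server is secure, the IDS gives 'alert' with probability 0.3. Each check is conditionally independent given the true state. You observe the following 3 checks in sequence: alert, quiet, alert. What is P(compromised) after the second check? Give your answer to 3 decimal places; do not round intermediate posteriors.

After 'alert': P(compromised) = 0.9·0.4000 / (0.9·0.4000 + 0.3·0.6000) ≈ 0.6667
After 'quiet': P(compromised) = 0.1·0.6667 / (0.1·0.6667 + 0.7·0.3333) ≈ 0.2222

0.222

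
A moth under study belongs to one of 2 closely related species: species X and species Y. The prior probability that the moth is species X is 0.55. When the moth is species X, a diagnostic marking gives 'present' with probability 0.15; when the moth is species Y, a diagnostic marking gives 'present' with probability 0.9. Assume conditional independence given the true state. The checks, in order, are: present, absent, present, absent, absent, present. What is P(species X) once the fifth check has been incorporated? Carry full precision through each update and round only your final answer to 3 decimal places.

Each posterior becomes the prior for the next update.
After 'present': P(species X) = 0.15·0.5500 / (0.15·0.5500 + 0.9·0.4500) ≈ 0.1692
After 'absent': P(species X) = 0.85·0.1692 / (0.85·0.1692 + 0.1·0.8308) ≈ 0.6339
After 'present': P(species X) = 0.15·0.6339 / (0.15·0.6339 + 0.9·0.3661) ≈ 0.2240
After 'absent': P(species X) = 0.85·0.2240 / (0.85·0.2240 + 0.1·0.7760) ≈ 0.7104
After 'absent': P(species X) = 0.85·0.7104 / (0.85·0.7104 + 0.1·0.2896) ≈ 0.9542

0.954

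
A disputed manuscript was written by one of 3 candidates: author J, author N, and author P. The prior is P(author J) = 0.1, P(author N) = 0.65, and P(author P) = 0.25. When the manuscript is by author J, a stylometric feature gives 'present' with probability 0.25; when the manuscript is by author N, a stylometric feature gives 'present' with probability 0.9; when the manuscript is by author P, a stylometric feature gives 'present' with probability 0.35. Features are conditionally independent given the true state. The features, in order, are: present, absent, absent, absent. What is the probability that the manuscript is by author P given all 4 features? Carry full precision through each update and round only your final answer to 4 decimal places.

Each posterior becomes the prior for the next update.
After 'present': normaliser = 0.25·0.1000 + 0.9·0.6500 + 0.35·0.2500; P(author J) ≈ 0.0358, P(author N) ≈ 0.8387, P(author P) ≈ 0.1254
After 'absent': normaliser = 0.75·0.0358 + 0.1·0.8387 + 0.65·0.1254; P(author J) ≈ 0.1398, P(author N) ≈ 0.4362, P(author P) ≈ 0.4240
After 'absent': normaliser = 0.75·0.1398 + 0.1·0.4362 + 0.65·0.4240; P(author J) ≈ 0.2472, P(author N) ≈ 0.1028, P(author P) ≈ 0.6499
After 'absent': normaliser = 0.75·0.2472 + 0.1·0.1028 + 0.65·0.6499; P(author J) ≈ 0.3000, P(author N) ≈ 0.0166, P(author P) ≈ 0.6834

0.6834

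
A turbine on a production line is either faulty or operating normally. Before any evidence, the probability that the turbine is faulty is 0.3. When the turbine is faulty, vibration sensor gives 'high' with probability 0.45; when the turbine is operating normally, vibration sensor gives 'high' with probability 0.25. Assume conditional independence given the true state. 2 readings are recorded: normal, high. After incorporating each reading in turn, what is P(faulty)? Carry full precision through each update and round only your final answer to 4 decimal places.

After 'normal': P(faulty) = 0.55·0.3000 / (0.55·0.3000 + 0.75·0.7000) ≈ 0.2391
After 'high': P(faulty) = 0.45·0.2391 / (0.45·0.2391 + 0.25·0.7609) ≈ 0.3613

0.3613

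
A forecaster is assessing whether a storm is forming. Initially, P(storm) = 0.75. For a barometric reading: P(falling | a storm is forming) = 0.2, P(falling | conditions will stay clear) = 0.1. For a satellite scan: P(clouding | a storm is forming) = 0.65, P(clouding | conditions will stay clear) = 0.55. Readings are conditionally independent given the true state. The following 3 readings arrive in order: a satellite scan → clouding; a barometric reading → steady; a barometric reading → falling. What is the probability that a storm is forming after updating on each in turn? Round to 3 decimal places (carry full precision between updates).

After a satellite scan='clouding': P(storm) = 0.65·0.7500 / (0.65·0.7500 + 0.55·0.2500) ≈ 0.7800
After a barometric reading='steady': P(storm) = 0.8·0.7800 / (0.8·0.7800 + 0.9·0.2200) ≈ 0.7591
After a barometric reading='falling': P(storm) = 0.2·0.7591 / (0.2·0.7591 + 0.1·0.2409) ≈ 0.8631

0.863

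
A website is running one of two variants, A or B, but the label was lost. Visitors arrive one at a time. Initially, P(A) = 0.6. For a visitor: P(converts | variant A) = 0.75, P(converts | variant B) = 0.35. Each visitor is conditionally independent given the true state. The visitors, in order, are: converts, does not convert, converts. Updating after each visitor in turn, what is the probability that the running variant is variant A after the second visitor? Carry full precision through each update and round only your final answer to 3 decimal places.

After 'converts': P(A) = 0.75·0.6000 / (0.75·0.6000 + 0.35·0.4000) ≈ 0.7627
After 'does not convert': P(A) = 0.25·0.7627 / (0.25·0.7627 + 0.65·0.2373) ≈ 0.5528

0.553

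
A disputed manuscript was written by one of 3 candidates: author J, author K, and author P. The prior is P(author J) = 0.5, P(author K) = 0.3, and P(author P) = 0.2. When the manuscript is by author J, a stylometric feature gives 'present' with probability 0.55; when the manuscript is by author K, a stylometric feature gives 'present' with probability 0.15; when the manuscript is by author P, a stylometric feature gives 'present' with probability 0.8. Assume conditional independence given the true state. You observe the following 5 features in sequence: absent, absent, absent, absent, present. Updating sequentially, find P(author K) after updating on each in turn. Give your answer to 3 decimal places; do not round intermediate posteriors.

0.671

After 'absent': normaliser = 0.45·0.5000 + 0.85·0.3000 + 0.2·0.2000; P(author J) ≈ 0.4327, P(author K) ≈ 0.4904, P(author P) ≈ 0.0769
After 'absent': normaliser = 0.45·0.4327 + 0.85·0.4904 + 0.2·0.0769; P(author J) ≈ 0.3106, P(author K) ≈ 0.6649, P(author P) ≈ 0.0245
After 'absent': normaliser = 0.45·0.3106 + 0.85·0.6649 + 0.2·0.0245; P(author J) ≈ 0.1969, P(author K) ≈ 0.7962, P(author P) ≈ 0.0069
After 'absent': normaliser = 0.45·0.1969 + 0.85·0.7962 + 0.2·0.0069; P(author J) ≈ 0.1156, P(author K) ≈ 0.8826, P(author P) ≈ 0.0018
After 'present': normaliser = 0.55·0.1156 + 0.15·0.8826 + 0.8·0.0018; P(author J) ≈ 0.3220, P(author K) ≈ 0.6707, P(author P) ≈ 0.0073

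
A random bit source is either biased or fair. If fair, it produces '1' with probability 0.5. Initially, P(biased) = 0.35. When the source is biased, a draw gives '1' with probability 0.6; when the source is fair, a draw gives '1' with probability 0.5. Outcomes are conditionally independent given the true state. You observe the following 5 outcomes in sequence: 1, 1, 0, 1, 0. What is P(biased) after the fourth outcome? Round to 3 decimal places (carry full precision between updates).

0.427

After '1': P(biased) = 0.6·0.3500 / (0.6·0.3500 + 0.5·0.6500) ≈ 0.3925
After '1': P(biased) = 0.6·0.3925 / (0.6·0.3925 + 0.5·0.6075) ≈ 0.4367
After '0': P(biased) = 0.4·0.4367 / (0.4·0.4367 + 0.5·0.5633) ≈ 0.3828
After '1': P(biased) = 0.6·0.3828 / (0.6·0.3828 + 0.5·0.6172) ≈ 0.4267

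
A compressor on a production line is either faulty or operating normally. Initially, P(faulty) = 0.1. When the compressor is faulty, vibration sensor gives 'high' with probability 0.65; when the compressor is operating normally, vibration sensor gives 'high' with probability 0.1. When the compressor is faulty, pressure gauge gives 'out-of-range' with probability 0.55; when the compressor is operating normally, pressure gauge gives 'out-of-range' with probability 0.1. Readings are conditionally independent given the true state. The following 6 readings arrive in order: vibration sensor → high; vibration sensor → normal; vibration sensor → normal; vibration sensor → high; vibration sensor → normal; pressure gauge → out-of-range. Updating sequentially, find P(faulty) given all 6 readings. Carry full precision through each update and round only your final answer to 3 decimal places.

0.603

Each posterior becomes the prior for the next update.
After vibration sensor='high': P(faulty) = 0.65·0.1000 / (0.65·0.1000 + 0.1·0.9000) ≈ 0.4194
After vibration sensor='normal': P(faulty) = 0.35·0.4194 / (0.35·0.4194 + 0.9·0.5806) ≈ 0.2193
After vibration sensor='normal': P(faulty) = 0.35·0.2193 / (0.35·0.2193 + 0.9·0.7807) ≈ 0.0985
After vibration sensor='high': P(faulty) = 0.65·0.0985 / (0.65·0.0985 + 0.1·0.9015) ≈ 0.4152
After vibration sensor='normal': P(faulty) = 0.35·0.4152 / (0.35·0.4152 + 0.9·0.5848) ≈ 0.2164
After pressure gauge='out-of-range': P(faulty) = 0.55·0.2164 / (0.55·0.2164 + 0.1·0.7836) ≈ 0.6029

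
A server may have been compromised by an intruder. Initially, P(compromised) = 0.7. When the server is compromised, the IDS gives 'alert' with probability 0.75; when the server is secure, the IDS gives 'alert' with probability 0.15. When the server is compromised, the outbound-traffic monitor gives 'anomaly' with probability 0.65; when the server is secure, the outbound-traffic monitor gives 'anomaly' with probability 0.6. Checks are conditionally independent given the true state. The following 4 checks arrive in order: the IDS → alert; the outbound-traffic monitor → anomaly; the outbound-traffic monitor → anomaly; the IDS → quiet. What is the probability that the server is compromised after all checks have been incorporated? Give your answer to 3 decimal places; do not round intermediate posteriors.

After the IDS='alert': P(compromised) = 0.75·0.7000 / (0.75·0.7000 + 0.15·0.3000) ≈ 0.9211
After the outbound-traffic monitor='anomaly': P(compromised) = 0.65·0.9211 / (0.65·0.9211 + 0.6·0.0789) ≈ 0.9267
After the outbound-traffic monitor='anomaly': P(compromised) = 0.65·0.9267 / (0.65·0.9267 + 0.6·0.0733) ≈ 0.9319
After the IDS='quiet': P(compromised) = 0.25·0.9319 / (0.25·0.9319 + 0.85·0.0681) ≈ 0.8011

0.801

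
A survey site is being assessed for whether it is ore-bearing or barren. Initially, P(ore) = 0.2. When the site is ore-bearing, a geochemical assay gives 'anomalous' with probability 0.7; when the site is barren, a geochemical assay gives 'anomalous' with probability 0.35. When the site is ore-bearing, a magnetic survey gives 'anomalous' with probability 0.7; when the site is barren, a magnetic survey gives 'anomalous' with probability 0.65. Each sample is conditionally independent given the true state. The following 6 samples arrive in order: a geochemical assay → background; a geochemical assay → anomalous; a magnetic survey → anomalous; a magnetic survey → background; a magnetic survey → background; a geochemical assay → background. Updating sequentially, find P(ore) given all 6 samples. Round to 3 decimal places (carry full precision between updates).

0.078

After a geochemical assay='background': P(ore) = 0.3·0.2000 / (0.3·0.2000 + 0.65·0.8000) ≈ 0.1034
After a geochemical assay='anomalous': P(ore) = 0.7·0.1034 / (0.7·0.1034 + 0.35·0.8966) ≈ 0.1875
After a magnetic survey='anomalous': P(ore) = 0.7·0.1875 / (0.7·0.1875 + 0.65·0.8125) ≈ 0.1991
After a magnetic survey='background': P(ore) = 0.3·0.1991 / (0.3·0.1991 + 0.35·0.8009) ≈ 0.1756
After a magnetic survey='background': P(ore) = 0.3·0.1756 / (0.3·0.1756 + 0.35·0.8244) ≈ 0.1544
After a geochemical assay='background': P(ore) = 0.3·0.1544 / (0.3·0.1544 + 0.65·0.8456) ≈ 0.0777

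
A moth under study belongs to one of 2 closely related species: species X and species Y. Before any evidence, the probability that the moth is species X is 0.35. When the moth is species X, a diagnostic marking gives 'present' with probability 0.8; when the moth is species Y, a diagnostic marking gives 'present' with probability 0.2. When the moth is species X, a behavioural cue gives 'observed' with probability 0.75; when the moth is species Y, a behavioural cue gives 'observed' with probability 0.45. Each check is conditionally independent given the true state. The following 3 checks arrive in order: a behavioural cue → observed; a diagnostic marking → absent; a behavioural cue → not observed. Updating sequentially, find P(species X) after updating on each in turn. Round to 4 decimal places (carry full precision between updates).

Each posterior becomes the prior for the next update.
After a behavioural cue='observed': P(species X) = 0.75·0.3500 / (0.75·0.3500 + 0.45·0.6500) ≈ 0.4730
After a diagnostic marking='absent': P(species X) = 0.2·0.4730 / (0.2·0.4730 + 0.8·0.5270) ≈ 0.1832
After a behavioural cue='not observed': P(species X) = 0.25·0.1832 / (0.25·0.1832 + 0.55·0.8168) ≈ 0.0925

0.0925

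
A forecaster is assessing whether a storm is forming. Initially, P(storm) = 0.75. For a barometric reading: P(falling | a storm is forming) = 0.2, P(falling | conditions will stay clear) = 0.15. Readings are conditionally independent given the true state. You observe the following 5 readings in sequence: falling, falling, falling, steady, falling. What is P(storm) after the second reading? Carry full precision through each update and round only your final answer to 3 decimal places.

After 'falling': P(storm) = 0.2·0.7500 / (0.2·0.7500 + 0.15·0.2500) ≈ 0.8000
After 'falling': P(storm) = 0.2·0.8000 / (0.2·0.8000 + 0.15·0.2000) ≈ 0.8421

0.842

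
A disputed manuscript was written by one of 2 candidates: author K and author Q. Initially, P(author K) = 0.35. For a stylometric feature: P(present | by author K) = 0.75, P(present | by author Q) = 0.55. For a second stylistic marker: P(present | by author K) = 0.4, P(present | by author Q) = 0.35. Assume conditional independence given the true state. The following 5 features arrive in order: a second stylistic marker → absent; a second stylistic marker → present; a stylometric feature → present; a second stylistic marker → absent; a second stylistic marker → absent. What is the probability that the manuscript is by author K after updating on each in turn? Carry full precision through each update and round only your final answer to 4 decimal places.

After a second stylistic marker='absent': P(author K) = 0.6·0.3500 / (0.6·0.3500 + 0.65·0.6500) ≈ 0.3320
After a second stylistic marker='present': P(author K) = 0.4·0.3320 / (0.4·0.3320 + 0.35·0.6680) ≈ 0.3623
After a stylometric feature='present': P(author K) = 0.75·0.3623 / (0.75·0.3623 + 0.55·0.6377) ≈ 0.4365
After a second stylistic marker='absent': P(author K) = 0.6·0.4365 / (0.6·0.4365 + 0.65·0.5635) ≈ 0.4169
After a second stylistic marker='absent': P(author K) = 0.6·0.4169 / (0.6·0.4169 + 0.65·0.5831) ≈ 0.3976

0.3976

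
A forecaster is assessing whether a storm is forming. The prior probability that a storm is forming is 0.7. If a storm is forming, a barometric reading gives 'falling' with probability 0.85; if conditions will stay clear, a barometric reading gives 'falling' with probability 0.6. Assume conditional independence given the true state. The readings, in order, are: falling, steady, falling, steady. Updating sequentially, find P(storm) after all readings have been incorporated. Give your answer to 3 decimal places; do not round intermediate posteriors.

0.397

After 'falling': P(storm) = 0.85·0.7000 / (0.85·0.7000 + 0.6·0.3000) ≈ 0.7677
After 'steady': P(storm) = 0.15·0.7677 / (0.15·0.7677 + 0.4·0.2323) ≈ 0.5535
After 'falling': P(storm) = 0.85·0.5535 / (0.85·0.5535 + 0.6·0.4465) ≈ 0.6372
After 'steady': P(storm) = 0.15·0.6372 / (0.15·0.6372 + 0.4·0.3628) ≈ 0.3971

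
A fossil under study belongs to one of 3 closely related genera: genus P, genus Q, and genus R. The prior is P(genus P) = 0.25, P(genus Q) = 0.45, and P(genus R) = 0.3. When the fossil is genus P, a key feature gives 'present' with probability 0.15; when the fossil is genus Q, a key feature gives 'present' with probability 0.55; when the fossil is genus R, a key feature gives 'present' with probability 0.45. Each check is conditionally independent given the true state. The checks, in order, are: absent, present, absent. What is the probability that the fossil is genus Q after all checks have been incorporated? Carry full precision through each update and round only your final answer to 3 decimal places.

After 'absent': normaliser = 0.85·0.2500 + 0.45·0.4500 + 0.55·0.3000; P(genus P) ≈ 0.3664, P(genus Q) ≈ 0.3491, P(genus R) ≈ 0.2845
After 'present': normaliser = 0.15·0.3664 + 0.55·0.3491 + 0.45·0.2845; P(genus P) ≈ 0.1466, P(genus Q) ≈ 0.5121, P(genus R) ≈ 0.3414
After 'absent': normaliser = 0.85·0.1466 + 0.45·0.5121 + 0.55·0.3414; P(genus P) ≈ 0.2295, P(genus Q) ≈ 0.4246, P(genus R) ≈ 0.3459

0.425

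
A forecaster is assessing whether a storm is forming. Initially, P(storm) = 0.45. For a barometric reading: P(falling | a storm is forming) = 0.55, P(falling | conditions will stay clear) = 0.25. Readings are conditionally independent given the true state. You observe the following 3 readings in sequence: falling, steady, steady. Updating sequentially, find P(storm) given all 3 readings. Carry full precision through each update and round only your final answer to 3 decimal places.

Each posterior becomes the prior for the next update.
After 'falling': P(storm) = 0.55·0.4500 / (0.55·0.4500 + 0.25·0.5500) ≈ 0.6429
After 'steady': P(storm) = 0.45·0.6429 / (0.45·0.6429 + 0.75·0.3571) ≈ 0.5192
After 'steady': P(storm) = 0.45·0.5192 / (0.45·0.5192 + 0.75·0.4808) ≈ 0.3932

0.393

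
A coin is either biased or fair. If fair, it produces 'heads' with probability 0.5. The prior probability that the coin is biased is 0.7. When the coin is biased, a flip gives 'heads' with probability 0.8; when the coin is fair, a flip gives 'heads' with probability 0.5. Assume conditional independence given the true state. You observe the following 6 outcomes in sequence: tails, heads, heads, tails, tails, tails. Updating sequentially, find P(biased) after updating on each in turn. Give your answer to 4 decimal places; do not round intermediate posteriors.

0.1326

After 'tails': P(biased) = 0.2·0.7000 / (0.2·0.7000 + 0.5·0.3000) ≈ 0.4828
After 'heads': P(biased) = 0.8·0.4828 / (0.8·0.4828 + 0.5·0.5172) ≈ 0.5989
After 'heads': P(biased) = 0.8·0.5989 / (0.8·0.5989 + 0.5·0.4011) ≈ 0.7050
After 'tails': P(biased) = 0.2·0.7050 / (0.2·0.7050 + 0.5·0.2950) ≈ 0.4887
After 'tails': P(biased) = 0.2·0.4887 / (0.2·0.4887 + 0.5·0.5113) ≈ 0.2766
After 'tails': P(biased) = 0.2·0.2766 / (0.2·0.2766 + 0.5·0.7234) ≈ 0.1326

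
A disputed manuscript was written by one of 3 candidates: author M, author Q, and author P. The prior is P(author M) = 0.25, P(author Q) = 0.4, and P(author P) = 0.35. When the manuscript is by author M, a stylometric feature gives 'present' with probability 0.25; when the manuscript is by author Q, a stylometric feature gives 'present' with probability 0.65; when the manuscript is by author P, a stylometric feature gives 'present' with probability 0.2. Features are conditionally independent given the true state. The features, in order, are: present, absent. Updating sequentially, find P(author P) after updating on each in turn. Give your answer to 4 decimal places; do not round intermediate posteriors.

After 'present': normaliser = 0.25·0.2500 + 0.65·0.4000 + 0.2·0.3500; P(author M) ≈ 0.1592, P(author Q) ≈ 0.6624, P(author P) ≈ 0.1783
After 'absent': normaliser = 0.75·0.1592 + 0.35·0.6624 + 0.8·0.1783; P(author M) ≈ 0.2418, P(author Q) ≈ 0.4694, P(author P) ≈ 0.2888

0.2888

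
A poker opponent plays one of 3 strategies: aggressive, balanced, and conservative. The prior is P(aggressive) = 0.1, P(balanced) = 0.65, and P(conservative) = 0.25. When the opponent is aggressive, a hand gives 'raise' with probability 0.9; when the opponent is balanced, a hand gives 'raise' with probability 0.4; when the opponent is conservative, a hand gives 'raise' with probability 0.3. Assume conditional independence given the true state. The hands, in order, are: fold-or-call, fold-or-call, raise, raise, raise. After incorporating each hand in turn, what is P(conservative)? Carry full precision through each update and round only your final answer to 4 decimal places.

0.1740

After 'fold-or-call': normaliser = 0.1·0.1000 + 0.6·0.6500 + 0.7·0.2500; P(aggressive) ≈ 0.0174, P(balanced) ≈ 0.6783, P(conservative) ≈ 0.3043
After 'fold-or-call': normaliser = 0.1·0.0174 + 0.6·0.6783 + 0.7·0.3043; P(aggressive) ≈ 0.0028, P(balanced) ≈ 0.6545, P(conservative) ≈ 0.3427
After 'raise': normaliser = 0.9·0.0028 + 0.4·0.6545 + 0.3·0.3427; P(aggressive) ≈ 0.0069, P(balanced) ≈ 0.7131, P(conservative) ≈ 0.2800
After 'raise': normaliser = 0.9·0.0069 + 0.4·0.7131 + 0.3·0.2800; P(aggressive) ≈ 0.0164, P(balanced) ≈ 0.7598, P(conservative) ≈ 0.2237
After 'raise': normaliser = 0.9·0.0164 + 0.4·0.7598 + 0.3·0.2237; P(aggressive) ≈ 0.0383, P(balanced) ≈ 0.7877, P(conservative) ≈ 0.1740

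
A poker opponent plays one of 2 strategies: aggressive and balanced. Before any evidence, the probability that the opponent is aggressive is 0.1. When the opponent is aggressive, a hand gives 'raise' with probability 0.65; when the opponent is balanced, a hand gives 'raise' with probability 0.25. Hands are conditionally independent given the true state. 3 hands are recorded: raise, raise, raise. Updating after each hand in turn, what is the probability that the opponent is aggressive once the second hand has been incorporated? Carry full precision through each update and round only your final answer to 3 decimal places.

0.429

After 'raise': P(aggressive) = 0.65·0.1000 / (0.65·0.1000 + 0.25·0.9000) ≈ 0.2241
After 'raise': P(aggressive) = 0.65·0.2241 / (0.65·0.2241 + 0.25·0.7759) ≈ 0.4289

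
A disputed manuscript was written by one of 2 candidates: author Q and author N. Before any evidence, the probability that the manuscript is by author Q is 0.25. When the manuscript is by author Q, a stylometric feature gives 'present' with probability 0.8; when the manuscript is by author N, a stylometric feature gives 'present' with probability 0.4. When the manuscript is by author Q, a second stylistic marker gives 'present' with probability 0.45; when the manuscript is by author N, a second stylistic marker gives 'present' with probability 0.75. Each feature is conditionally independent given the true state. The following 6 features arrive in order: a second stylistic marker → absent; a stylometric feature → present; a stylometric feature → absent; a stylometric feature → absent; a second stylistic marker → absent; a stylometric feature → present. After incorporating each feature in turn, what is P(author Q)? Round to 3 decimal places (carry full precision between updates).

Apply Bayes' rule sequentially, carrying P(author Q) forward.
After a second stylistic marker='absent': P(author Q) = 0.55·0.2500 / (0.55·0.2500 + 0.25·0.7500) ≈ 0.4231
After a stylometric feature='present': P(author Q) = 0.8·0.4231 / (0.8·0.4231 + 0.4·0.5769) ≈ 0.5946
After a stylometric feature='absent': P(author Q) = 0.2·0.5946 / (0.2·0.5946 + 0.6·0.4054) ≈ 0.3284
After a stylometric feature='absent': P(author Q) = 0.2·0.3284 / (0.2·0.3284 + 0.6·0.6716) ≈ 0.1401
After a second stylistic marker='absent': P(author Q) = 0.55·0.1401 / (0.55·0.1401 + 0.25·0.8599) ≈ 0.2639
After a stylometric feature='present': P(author Q) = 0.8·0.2639 / (0.8·0.2639 + 0.4·0.7361) ≈ 0.4176

0.418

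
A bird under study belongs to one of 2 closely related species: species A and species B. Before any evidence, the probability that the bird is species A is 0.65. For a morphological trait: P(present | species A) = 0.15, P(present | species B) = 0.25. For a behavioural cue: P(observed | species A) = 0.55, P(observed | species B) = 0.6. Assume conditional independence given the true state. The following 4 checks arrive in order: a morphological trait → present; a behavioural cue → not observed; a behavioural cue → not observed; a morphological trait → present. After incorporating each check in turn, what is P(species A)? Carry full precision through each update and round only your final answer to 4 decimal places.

0.4583

After a morphological trait='present': P(species A) = 0.15·0.6500 / (0.15·0.6500 + 0.25·0.3500) ≈ 0.5270
After a behavioural cue='not observed': P(species A) = 0.45·0.5270 / (0.45·0.5270 + 0.4·0.4730) ≈ 0.5563
After a behavioural cue='not observed': P(species A) = 0.45·0.5563 / (0.45·0.5563 + 0.4·0.4437) ≈ 0.5851
After a morphological trait='present': P(species A) = 0.15·0.5851 / (0.15·0.5851 + 0.25·0.4149) ≈ 0.4583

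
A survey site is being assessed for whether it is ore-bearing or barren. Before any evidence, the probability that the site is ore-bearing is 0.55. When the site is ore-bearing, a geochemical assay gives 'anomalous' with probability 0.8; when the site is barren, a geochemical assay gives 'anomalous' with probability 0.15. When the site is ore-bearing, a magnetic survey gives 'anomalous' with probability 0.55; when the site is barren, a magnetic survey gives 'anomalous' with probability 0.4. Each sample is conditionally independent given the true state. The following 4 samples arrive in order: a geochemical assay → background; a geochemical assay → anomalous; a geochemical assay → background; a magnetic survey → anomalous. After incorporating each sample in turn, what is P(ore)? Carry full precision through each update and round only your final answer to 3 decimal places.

After a geochemical assay='background': P(ore) = 0.2·0.5500 / (0.2·0.5500 + 0.85·0.4500) ≈ 0.2234
After a geochemical assay='anomalous': P(ore) = 0.8·0.2234 / (0.8·0.2234 + 0.15·0.7766) ≈ 0.6053
After a geochemical assay='background': P(ore) = 0.2·0.6053 / (0.2·0.6053 + 0.85·0.3947) ≈ 0.2652
After a magnetic survey='anomalous': P(ore) = 0.55·0.2652 / (0.55·0.2652 + 0.4·0.7348) ≈ 0.3316

0.332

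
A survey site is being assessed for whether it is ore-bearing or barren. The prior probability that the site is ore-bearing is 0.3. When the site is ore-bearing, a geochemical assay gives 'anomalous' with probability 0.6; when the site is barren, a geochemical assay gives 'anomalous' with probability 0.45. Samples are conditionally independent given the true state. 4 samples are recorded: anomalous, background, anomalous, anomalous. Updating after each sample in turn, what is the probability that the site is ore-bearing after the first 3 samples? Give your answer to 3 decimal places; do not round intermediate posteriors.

0.357

After 'anomalous': P(ore) = 0.6·0.3000 / (0.6·0.3000 + 0.45·0.7000) ≈ 0.3636
After 'background': P(ore) = 0.4·0.3636 / (0.4·0.3636 + 0.55·0.6364) ≈ 0.2936
After 'anomalous': P(ore) = 0.6·0.2936 / (0.6·0.2936 + 0.45·0.7064) ≈ 0.3565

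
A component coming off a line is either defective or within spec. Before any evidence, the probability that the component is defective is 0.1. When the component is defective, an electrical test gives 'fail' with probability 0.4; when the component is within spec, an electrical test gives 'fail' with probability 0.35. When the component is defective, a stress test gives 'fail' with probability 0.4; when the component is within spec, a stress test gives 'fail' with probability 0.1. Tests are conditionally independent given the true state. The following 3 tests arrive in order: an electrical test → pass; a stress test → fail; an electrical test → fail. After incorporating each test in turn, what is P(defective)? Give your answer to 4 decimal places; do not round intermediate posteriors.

0.3192

After an electrical test='pass': P(defective) = 0.6·0.1000 / (0.6·0.1000 + 0.65·0.9000) ≈ 0.0930
After a stress test='fail': P(defective) = 0.4·0.0930 / (0.4·0.0930 + 0.1·0.9070) ≈ 0.2909
After an electrical test='fail': P(defective) = 0.4·0.2909 / (0.4·0.2909 + 0.35·0.7091) ≈ 0.3192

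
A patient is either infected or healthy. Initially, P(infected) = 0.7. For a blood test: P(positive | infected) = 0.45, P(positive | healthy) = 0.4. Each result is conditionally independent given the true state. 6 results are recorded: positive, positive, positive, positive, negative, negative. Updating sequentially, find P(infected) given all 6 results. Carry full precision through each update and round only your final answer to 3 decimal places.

0.758

Apply Bayes' rule sequentially, carrying P(infected) forward.
After 'positive': P(infected) = 0.45·0.7000 / (0.45·0.7000 + 0.4·0.3000) ≈ 0.7241
After 'positive': P(infected) = 0.45·0.7241 / (0.45·0.7241 + 0.4·0.2759) ≈ 0.7470
After 'positive': P(infected) = 0.45·0.7470 / (0.45·0.7470 + 0.4·0.2530) ≈ 0.7686
After 'positive': P(infected) = 0.45·0.7686 / (0.45·0.7686 + 0.4·0.2314) ≈ 0.7889
After 'negative': P(infected) = 0.55·0.7889 / (0.55·0.7889 + 0.6·0.2111) ≈ 0.7741
After 'negative': P(infected) = 0.55·0.7741 / (0.55·0.7741 + 0.6·0.2259) ≈ 0.7585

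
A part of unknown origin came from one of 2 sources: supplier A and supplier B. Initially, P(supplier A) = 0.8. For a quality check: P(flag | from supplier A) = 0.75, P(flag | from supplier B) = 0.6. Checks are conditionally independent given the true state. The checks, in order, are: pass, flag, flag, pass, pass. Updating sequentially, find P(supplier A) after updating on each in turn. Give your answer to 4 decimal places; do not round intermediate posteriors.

Apply Bayes' rule sequentially, carrying P(supplier A) forward.
After 'pass': P(supplier A) = 0.25·0.8000 / (0.25·0.8000 + 0.4·0.2000) ≈ 0.7143
After 'flag': P(supplier A) = 0.75·0.7143 / (0.75·0.7143 + 0.6·0.2857) ≈ 0.7576
After 'flag': P(supplier A) = 0.75·0.7576 / (0.75·0.7576 + 0.6·0.2424) ≈ 0.7962
After 'pass': P(supplier A) = 0.25·0.7962 / (0.25·0.7962 + 0.4·0.2038) ≈ 0.7094
After 'pass': P(supplier A) = 0.25·0.7094 / (0.25·0.7094 + 0.4·0.2906) ≈ 0.6041

0.6041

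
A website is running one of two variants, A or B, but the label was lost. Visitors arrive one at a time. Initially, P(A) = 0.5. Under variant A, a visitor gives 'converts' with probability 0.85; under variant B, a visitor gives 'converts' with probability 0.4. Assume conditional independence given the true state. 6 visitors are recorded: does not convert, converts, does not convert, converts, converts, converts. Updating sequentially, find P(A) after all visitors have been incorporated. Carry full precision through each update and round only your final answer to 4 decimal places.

Each posterior becomes the prior for the next update.
After 'does not convert': P(A) = 0.15·0.5000 / (0.15·0.5000 + 0.6·0.5000) ≈ 0.2000
After 'converts': P(A) = 0.85·0.2000 / (0.85·0.2000 + 0.4·0.8000) ≈ 0.3469
After 'does not convert': P(A) = 0.15·0.3469 / (0.15·0.3469 + 0.6·0.6531) ≈ 0.1172
After 'converts': P(A) = 0.85·0.1172 / (0.85·0.1172 + 0.4·0.8828) ≈ 0.2201
After 'converts': P(A) = 0.85·0.2201 / (0.85·0.2201 + 0.4·0.7799) ≈ 0.3749
After 'converts': P(A) = 0.85·0.3749 / (0.85·0.3749 + 0.4·0.6251) ≈ 0.5603

0.5603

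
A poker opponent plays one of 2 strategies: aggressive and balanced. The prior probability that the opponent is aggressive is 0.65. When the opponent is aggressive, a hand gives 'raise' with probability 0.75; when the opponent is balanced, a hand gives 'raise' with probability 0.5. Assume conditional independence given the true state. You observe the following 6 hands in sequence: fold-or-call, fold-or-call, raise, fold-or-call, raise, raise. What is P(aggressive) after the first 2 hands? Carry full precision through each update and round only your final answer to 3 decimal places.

Apply Bayes' rule sequentially, carrying P(aggressive) forward.
After 'fold-or-call': P(aggressive) = 0.25·0.6500 / (0.25·0.6500 + 0.5·0.3500) ≈ 0.4815
After 'fold-or-call': P(aggressive) = 0.25·0.4815 / (0.25·0.4815 + 0.5·0.5185) ≈ 0.3171

0.317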